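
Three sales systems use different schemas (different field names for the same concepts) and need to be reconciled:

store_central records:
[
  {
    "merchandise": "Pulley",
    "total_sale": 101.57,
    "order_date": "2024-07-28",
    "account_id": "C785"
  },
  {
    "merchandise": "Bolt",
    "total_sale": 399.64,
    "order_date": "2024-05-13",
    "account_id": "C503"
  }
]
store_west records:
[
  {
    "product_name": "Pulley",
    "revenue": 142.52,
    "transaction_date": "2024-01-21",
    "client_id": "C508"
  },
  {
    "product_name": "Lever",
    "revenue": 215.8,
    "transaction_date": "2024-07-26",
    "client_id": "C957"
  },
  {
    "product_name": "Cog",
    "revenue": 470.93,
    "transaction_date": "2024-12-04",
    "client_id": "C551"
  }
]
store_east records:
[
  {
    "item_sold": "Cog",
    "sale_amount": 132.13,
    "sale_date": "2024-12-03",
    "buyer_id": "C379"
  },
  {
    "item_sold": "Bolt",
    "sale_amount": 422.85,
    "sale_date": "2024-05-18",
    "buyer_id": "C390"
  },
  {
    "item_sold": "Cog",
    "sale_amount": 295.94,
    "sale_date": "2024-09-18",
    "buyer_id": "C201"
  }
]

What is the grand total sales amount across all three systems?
2181.38

Schema reconciliation - all amount fields map to sale amount:

store_central (total_sale): 501.21
store_west (revenue): 829.25
store_east (sale_amount): 850.92

Grand total: 2181.38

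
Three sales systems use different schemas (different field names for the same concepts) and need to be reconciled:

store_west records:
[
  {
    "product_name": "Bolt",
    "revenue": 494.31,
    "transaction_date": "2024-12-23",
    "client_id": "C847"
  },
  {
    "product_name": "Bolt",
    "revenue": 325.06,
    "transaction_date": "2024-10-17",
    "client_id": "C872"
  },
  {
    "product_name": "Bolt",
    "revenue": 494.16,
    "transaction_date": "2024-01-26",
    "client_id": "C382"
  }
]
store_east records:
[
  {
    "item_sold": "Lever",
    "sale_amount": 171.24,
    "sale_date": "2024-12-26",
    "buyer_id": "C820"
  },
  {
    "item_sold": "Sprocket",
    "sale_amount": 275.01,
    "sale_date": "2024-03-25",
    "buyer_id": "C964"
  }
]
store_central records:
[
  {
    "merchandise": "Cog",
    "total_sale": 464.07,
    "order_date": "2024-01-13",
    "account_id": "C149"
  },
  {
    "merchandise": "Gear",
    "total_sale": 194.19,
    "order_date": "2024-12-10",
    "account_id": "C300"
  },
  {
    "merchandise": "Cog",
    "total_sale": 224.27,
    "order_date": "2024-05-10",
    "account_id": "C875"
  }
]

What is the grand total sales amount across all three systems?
2642.31

Schema reconciliation - all amount fields map to sale amount:

store_west (revenue): 1313.53
store_east (sale_amount): 446.25
store_central (total_sale): 882.53

Grand total: 2642.31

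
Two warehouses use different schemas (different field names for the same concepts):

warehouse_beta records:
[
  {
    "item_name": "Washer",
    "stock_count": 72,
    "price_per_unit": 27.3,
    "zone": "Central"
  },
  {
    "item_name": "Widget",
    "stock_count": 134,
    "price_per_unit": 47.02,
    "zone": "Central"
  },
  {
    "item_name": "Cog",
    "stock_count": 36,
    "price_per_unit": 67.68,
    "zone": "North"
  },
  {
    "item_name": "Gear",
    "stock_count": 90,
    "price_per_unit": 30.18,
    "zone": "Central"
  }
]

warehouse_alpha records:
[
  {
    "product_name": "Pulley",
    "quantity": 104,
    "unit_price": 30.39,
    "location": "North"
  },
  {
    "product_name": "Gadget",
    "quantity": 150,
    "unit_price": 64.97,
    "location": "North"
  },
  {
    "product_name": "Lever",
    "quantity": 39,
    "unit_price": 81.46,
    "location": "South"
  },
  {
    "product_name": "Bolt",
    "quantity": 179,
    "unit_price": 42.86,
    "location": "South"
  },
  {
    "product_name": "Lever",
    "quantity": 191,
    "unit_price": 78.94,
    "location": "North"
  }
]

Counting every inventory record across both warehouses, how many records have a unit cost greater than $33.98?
6

Schema mapping: "price_per_unit" (warehouse_beta) = "unit_price" (warehouse_alpha) = unit cost

Records > $33.98 in warehouse_beta: 2
Records > $33.98 in warehouse_alpha: 4

Total count: 2 + 4 = 6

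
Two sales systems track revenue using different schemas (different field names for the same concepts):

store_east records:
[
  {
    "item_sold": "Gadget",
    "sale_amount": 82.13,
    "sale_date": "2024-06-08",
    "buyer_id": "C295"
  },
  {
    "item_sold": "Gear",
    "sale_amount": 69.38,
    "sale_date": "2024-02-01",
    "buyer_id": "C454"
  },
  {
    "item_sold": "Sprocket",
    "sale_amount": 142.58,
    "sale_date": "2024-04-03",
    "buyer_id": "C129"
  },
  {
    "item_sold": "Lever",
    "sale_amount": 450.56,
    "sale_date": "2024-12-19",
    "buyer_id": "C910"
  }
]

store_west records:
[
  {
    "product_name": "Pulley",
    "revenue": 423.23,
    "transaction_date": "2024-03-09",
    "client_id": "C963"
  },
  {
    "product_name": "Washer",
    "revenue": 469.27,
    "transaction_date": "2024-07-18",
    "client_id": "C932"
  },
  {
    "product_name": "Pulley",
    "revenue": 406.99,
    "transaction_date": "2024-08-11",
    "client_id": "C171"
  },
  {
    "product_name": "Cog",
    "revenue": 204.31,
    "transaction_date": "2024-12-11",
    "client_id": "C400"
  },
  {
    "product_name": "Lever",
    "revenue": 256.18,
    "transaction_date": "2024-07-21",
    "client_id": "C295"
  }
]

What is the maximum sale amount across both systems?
469.27

Reconcile: "sale_amount" (store_east) = "revenue" (store_west) = sale amount

Maximum in store_east: 450.56
Maximum in store_west: 469.27

Overall maximum: max(450.56, 469.27) = 469.27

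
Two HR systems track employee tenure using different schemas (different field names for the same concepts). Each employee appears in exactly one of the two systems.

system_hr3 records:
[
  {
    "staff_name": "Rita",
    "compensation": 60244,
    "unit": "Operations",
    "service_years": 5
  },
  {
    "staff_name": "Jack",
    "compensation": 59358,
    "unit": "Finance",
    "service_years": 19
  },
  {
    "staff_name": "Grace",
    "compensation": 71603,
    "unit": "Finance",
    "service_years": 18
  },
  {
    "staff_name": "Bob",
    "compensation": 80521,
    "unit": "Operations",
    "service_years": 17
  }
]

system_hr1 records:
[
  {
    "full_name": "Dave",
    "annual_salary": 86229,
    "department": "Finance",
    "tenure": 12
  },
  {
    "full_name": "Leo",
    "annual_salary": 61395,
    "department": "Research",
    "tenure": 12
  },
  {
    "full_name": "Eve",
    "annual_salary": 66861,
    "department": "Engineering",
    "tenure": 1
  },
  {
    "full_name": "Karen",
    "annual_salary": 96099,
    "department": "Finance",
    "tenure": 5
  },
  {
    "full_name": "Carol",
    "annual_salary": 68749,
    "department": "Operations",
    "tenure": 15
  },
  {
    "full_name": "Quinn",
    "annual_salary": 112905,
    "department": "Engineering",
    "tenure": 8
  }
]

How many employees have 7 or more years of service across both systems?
7

Reconcile schemas: "service_years" (system_hr3) = "tenure" (system_hr1) = years of service

From system_hr3: 3 employees with >= 7 years
From system_hr1: 4 employees with >= 7 years

Total: 3 + 4 = 7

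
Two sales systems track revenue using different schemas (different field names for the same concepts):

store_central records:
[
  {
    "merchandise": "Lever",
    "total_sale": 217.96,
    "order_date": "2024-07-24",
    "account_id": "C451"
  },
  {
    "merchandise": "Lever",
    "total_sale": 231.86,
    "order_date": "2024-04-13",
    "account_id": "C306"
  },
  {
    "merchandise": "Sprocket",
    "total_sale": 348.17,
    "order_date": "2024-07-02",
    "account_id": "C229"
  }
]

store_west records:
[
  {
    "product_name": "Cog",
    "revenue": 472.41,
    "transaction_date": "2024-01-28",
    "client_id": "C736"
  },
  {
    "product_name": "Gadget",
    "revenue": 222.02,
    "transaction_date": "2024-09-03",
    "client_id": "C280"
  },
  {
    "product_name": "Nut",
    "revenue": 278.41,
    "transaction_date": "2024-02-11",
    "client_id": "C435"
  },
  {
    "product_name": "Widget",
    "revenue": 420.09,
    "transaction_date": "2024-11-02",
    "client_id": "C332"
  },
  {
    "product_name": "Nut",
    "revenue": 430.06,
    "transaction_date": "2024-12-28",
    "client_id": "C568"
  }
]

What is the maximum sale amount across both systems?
472.41

Reconcile: "total_sale" (store_central) = "revenue" (store_west) = sale amount

Maximum in store_central: 348.17
Maximum in store_west: 472.41

Overall maximum: max(348.17, 472.41) = 472.41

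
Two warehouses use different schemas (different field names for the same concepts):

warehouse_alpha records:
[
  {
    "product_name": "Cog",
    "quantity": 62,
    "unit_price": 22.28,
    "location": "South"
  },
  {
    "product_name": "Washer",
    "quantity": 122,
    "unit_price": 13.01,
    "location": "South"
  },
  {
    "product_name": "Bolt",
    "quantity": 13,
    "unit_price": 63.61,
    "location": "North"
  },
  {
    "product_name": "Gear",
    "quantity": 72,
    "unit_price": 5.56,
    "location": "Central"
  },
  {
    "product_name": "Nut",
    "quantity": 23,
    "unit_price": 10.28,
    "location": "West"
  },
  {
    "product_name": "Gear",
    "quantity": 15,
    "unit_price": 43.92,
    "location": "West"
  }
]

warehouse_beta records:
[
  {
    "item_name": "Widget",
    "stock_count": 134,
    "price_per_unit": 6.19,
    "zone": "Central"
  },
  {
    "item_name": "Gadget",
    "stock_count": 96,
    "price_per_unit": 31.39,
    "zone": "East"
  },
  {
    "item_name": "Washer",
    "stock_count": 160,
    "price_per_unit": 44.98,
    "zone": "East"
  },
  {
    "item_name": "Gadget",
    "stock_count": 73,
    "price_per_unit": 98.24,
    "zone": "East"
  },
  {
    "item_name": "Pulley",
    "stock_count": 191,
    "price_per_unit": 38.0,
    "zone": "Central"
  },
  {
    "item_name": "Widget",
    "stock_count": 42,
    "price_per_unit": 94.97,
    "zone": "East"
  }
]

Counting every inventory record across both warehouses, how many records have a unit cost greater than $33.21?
6

Schema mapping: "unit_price" (warehouse_alpha) = "price_per_unit" (warehouse_beta) = unit cost

Records > $33.21 in warehouse_alpha: 2
Records > $33.21 in warehouse_beta: 4

Total count: 2 + 4 = 6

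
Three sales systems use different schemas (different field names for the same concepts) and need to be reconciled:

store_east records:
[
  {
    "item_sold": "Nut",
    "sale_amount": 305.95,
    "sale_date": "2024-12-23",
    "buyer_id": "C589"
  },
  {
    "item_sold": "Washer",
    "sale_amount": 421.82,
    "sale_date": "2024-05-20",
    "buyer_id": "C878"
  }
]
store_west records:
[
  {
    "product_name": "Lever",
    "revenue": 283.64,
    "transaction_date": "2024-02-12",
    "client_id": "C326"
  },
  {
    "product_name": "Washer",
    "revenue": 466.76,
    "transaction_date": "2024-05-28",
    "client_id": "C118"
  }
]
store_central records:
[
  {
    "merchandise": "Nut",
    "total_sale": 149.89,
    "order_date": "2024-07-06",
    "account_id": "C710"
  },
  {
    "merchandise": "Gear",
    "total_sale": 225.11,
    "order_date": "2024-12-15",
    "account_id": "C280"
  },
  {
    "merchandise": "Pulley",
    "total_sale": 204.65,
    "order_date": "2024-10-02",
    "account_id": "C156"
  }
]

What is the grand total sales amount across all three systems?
2057.82

Schema reconciliation - all amount fields map to sale amount:

store_east (sale_amount): 727.77
store_west (revenue): 750.4
store_central (total_sale): 579.65

Grand total: 2057.82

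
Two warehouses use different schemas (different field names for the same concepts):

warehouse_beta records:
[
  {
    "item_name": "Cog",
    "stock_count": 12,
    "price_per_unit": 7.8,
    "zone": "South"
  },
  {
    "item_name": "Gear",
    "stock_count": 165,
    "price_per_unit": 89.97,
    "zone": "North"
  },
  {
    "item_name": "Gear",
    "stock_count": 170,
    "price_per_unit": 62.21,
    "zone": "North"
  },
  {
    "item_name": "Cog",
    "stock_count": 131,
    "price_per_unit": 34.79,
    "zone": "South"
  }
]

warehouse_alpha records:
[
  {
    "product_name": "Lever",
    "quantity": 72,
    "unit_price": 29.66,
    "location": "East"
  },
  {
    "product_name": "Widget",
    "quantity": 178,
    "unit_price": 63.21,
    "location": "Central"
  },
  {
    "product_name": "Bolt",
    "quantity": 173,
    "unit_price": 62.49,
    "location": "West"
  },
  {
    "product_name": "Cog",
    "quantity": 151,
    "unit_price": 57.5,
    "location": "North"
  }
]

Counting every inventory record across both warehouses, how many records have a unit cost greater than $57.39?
5

Schema mapping: "price_per_unit" (warehouse_beta) = "unit_price" (warehouse_alpha) = unit cost

Records > $57.39 in warehouse_beta: 2
Records > $57.39 in warehouse_alpha: 3

Total count: 2 + 3 = 5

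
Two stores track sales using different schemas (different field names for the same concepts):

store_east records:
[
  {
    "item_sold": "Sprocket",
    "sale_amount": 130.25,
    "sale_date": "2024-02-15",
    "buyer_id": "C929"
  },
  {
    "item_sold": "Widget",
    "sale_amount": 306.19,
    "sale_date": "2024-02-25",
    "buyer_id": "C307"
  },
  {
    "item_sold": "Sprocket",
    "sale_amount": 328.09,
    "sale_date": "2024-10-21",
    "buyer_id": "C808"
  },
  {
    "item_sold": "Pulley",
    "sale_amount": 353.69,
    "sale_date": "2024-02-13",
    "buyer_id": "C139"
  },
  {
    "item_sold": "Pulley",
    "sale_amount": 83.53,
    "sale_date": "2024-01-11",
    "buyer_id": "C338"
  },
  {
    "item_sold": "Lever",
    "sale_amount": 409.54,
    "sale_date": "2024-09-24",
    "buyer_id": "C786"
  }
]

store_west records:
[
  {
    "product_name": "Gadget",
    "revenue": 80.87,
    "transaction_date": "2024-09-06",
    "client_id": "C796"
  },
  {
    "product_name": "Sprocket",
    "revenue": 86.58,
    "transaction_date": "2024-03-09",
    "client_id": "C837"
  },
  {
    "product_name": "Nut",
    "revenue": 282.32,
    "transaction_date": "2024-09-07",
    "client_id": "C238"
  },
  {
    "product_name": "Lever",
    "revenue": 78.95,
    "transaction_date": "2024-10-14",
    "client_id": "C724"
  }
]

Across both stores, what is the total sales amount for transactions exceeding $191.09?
1679.83

Schema mapping: "sale_amount" (store_east) = "revenue" (store_west) = sale amount

Sum of sales > $191.09 in store_east: 1397.51
Sum of sales > $191.09 in store_west: 282.32

Total: 1397.51 + 282.32 = 1679.83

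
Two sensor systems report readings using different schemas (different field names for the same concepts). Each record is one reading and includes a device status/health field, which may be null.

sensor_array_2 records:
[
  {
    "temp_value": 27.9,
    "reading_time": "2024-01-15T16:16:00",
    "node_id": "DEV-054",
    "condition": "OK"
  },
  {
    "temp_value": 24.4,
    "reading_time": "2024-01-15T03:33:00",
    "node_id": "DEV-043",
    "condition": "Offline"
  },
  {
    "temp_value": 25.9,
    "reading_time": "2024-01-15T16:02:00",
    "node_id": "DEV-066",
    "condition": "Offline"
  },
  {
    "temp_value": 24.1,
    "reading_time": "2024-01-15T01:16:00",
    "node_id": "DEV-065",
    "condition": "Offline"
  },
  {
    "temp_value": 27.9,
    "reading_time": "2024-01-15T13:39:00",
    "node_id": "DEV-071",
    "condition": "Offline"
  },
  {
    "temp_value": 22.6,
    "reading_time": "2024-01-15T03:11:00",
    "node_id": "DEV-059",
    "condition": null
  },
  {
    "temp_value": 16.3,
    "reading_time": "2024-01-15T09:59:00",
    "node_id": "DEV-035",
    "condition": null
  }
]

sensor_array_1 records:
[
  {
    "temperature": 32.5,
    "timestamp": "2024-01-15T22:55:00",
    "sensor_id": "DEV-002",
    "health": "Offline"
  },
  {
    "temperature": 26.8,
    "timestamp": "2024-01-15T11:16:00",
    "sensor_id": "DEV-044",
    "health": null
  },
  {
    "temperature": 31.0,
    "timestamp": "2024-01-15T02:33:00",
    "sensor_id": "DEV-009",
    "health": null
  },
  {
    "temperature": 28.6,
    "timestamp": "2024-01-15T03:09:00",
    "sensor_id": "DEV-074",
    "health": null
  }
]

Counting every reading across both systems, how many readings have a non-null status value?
6

Schema mapping: "condition" (sensor_array_2) = "health" (sensor_array_1) = status

Non-null in sensor_array_2: 5
Non-null in sensor_array_1: 1

Total non-null: 5 + 1 = 6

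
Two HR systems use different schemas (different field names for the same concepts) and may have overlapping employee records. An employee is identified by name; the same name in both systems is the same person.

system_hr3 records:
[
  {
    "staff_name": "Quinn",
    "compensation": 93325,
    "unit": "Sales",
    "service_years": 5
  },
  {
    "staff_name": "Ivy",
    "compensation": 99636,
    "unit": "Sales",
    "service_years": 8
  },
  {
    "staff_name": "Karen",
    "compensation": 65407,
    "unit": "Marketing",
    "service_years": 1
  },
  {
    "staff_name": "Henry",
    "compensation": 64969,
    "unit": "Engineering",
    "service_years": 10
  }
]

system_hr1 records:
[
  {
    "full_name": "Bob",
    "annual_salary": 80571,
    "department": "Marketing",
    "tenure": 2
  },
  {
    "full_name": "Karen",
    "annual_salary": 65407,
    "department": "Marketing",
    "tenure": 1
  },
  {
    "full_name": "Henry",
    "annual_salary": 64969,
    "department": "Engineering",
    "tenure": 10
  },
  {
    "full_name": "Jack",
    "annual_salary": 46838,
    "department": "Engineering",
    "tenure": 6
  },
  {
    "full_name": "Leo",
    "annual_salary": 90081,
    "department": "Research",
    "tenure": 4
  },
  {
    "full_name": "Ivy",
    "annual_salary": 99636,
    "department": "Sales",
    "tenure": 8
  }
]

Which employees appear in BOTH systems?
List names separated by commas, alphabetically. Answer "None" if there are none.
Henry, Ivy, Karen

Schema mapping: "staff_name" (system_hr3) = "full_name" (system_hr1) = employee name

Names in system_hr3: ['Henry', 'Ivy', 'Karen', 'Quinn']
Names in system_hr1: ['Bob', 'Henry', 'Ivy', 'Jack', 'Karen', 'Leo']

Intersection: ['Henry', 'Ivy', 'Karen']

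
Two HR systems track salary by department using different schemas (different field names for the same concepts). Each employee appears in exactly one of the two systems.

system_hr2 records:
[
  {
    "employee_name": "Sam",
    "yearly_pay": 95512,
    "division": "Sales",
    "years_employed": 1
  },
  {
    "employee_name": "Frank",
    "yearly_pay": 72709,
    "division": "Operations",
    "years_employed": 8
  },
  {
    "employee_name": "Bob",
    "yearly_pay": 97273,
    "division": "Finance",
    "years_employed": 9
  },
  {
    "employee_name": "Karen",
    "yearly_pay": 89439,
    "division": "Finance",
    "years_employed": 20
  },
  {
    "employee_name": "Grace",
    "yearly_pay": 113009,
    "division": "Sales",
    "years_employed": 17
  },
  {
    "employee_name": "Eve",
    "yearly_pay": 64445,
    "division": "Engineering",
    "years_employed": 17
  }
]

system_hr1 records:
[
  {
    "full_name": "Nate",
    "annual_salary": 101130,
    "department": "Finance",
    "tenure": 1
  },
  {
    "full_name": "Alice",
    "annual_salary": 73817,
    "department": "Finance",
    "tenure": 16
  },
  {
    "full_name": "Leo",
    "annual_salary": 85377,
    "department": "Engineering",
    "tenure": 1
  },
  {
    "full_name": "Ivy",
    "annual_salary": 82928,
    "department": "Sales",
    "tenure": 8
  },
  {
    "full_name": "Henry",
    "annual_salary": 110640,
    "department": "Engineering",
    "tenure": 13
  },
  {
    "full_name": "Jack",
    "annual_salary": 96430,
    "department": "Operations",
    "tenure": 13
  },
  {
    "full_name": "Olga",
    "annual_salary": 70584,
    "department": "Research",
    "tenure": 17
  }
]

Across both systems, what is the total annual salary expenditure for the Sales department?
291449

Schema mappings:
- "division" (system_hr2) = "department" (system_hr1) = department
- "yearly_pay" (system_hr2) = "annual_salary" (system_hr1) = salary

Sales salaries from system_hr2: 208521
Sales salaries from system_hr1: 82928

Total: 208521 + 82928 = 291449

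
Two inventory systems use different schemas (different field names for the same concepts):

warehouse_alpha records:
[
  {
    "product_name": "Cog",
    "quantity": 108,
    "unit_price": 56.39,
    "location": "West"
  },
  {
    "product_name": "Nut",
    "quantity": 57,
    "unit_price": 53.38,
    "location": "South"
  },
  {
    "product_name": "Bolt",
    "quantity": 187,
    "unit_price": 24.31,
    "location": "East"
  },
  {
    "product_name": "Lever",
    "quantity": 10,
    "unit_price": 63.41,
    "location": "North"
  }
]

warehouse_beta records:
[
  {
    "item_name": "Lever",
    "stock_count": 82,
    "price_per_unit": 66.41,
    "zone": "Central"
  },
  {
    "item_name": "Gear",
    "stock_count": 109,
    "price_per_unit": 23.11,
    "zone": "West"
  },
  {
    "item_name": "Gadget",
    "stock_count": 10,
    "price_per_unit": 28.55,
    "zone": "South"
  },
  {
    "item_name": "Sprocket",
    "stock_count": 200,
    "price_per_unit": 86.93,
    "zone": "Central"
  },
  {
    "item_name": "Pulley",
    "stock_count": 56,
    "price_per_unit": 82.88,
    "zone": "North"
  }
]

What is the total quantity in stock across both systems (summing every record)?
819

To reconcile these schemas, identify the field holding the quantity in stock in each system:
1. In warehouse_alpha it is "quantity"
2. In warehouse_beta it is "stock_count"

From warehouse_alpha: 108 + 57 + 187 + 10 = 362
From warehouse_beta: 82 + 109 + 10 + 200 + 56 = 457

Total: 362 + 457 = 819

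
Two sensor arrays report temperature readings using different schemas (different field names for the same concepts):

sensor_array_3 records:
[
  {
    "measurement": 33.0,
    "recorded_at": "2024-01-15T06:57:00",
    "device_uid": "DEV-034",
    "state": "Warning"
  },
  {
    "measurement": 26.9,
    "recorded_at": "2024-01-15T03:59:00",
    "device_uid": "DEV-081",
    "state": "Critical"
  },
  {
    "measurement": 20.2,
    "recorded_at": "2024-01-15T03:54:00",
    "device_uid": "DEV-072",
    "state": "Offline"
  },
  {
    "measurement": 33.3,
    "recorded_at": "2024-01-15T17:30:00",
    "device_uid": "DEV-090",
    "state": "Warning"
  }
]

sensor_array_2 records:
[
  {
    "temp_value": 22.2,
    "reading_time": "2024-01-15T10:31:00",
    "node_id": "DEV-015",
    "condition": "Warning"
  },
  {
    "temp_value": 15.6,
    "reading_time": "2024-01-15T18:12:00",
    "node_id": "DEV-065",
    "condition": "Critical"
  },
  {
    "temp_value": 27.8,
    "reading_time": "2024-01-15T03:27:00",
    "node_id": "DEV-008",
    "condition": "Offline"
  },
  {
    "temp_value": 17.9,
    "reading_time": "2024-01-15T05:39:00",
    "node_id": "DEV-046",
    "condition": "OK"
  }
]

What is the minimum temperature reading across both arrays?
15.6

Schema mapping: "measurement" (sensor_array_3) = "temp_value" (sensor_array_2) = temperature reading

Minimum in sensor_array_3: 20.2
Minimum in sensor_array_2: 15.6

Overall minimum: min(20.2, 15.6) = 15.6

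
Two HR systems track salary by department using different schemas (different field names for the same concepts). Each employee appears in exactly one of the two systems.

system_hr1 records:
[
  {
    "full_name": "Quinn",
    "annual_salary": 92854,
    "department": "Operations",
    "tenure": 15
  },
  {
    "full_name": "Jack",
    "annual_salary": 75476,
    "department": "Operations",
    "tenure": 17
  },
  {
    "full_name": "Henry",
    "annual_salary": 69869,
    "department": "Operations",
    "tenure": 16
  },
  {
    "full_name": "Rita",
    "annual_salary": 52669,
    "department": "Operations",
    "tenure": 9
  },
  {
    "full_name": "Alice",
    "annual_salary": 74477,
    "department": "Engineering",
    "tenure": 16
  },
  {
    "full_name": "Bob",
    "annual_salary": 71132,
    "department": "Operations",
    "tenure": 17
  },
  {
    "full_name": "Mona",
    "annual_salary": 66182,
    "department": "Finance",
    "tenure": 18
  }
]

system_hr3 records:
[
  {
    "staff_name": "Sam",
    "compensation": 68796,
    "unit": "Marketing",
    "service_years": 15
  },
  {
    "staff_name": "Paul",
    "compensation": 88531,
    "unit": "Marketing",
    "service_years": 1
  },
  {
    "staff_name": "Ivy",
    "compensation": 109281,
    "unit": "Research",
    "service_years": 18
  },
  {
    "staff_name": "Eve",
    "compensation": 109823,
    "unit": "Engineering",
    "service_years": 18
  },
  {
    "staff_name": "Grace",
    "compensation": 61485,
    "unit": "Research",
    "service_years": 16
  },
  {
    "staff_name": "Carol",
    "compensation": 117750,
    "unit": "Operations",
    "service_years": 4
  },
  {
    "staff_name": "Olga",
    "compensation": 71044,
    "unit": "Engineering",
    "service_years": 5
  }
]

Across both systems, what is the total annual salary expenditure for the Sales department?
0

Schema mappings:
- "department" (system_hr1) = "unit" (system_hr3) = department
- "annual_salary" (system_hr1) = "compensation" (system_hr3) = salary

Sales salaries from system_hr1: 0
Sales salaries from system_hr3: 0

Total: 0 + 0 = 0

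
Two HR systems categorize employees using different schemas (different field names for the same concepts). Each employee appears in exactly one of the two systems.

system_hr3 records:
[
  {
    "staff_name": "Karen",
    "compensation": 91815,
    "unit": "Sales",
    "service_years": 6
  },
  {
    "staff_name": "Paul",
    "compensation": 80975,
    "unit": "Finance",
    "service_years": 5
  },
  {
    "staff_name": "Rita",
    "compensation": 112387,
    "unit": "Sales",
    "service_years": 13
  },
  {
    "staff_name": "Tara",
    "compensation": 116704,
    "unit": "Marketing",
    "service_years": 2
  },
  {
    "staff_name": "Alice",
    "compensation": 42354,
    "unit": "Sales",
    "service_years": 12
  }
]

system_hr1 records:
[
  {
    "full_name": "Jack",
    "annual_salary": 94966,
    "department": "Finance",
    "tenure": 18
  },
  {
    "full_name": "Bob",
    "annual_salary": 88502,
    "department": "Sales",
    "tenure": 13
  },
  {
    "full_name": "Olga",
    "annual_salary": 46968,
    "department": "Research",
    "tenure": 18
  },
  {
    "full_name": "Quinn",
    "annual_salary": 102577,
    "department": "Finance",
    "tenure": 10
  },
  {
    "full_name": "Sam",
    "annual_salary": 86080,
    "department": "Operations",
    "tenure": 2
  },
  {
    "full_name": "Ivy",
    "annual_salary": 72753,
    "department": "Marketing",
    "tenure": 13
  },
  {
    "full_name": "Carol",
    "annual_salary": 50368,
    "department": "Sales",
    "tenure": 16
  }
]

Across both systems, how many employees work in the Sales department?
5

Schema mapping: "unit" (system_hr3) = "department" (system_hr1) = department

Sales employees in system_hr3: 3
Sales employees in system_hr1: 2

Total in Sales: 3 + 2 = 5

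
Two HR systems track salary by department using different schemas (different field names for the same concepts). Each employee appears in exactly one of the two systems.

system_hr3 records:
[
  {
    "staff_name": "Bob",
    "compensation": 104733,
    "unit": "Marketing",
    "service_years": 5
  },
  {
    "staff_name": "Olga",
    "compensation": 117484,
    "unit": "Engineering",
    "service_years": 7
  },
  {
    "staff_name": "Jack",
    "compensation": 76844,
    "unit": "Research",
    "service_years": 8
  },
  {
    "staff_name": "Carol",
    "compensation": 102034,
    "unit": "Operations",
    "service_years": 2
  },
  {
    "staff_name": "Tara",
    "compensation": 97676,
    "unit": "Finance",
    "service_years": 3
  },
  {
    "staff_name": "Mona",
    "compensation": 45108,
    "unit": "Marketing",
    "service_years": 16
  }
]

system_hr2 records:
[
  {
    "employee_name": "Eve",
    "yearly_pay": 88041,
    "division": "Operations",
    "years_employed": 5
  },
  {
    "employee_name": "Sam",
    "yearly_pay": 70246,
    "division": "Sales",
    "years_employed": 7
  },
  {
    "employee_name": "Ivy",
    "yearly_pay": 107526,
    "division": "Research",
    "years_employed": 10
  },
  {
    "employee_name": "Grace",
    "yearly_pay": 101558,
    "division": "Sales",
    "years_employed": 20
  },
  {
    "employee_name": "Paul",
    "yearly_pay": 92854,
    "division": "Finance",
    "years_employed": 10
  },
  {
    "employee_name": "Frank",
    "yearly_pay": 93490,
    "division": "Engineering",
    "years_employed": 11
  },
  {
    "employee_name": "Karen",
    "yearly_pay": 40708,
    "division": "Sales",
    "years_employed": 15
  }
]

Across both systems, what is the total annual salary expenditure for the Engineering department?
210974

Schema mappings:
- "unit" (system_hr3) = "division" (system_hr2) = department
- "compensation" (system_hr3) = "yearly_pay" (system_hr2) = salary

Engineering salaries from system_hr3: 117484
Engineering salaries from system_hr2: 93490

Total: 117484 + 93490 = 210974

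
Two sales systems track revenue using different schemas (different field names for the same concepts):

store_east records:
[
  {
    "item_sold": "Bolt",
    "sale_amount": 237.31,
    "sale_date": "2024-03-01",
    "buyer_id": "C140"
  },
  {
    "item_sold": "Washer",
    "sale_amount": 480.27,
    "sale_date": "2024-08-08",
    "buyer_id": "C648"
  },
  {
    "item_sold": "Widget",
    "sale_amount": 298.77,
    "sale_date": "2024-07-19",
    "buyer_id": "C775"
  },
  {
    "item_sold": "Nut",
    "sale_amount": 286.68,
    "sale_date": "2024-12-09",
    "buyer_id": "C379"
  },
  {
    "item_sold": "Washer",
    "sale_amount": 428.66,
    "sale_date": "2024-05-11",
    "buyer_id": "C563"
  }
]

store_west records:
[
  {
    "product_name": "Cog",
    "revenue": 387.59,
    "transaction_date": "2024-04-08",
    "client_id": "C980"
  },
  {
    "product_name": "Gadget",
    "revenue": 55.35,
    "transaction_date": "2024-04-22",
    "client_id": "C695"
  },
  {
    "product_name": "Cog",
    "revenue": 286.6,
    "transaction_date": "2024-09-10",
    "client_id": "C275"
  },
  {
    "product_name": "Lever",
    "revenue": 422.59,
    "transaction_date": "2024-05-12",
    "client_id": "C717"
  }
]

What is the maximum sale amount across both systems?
480.27

Reconcile: "sale_amount" (store_east) = "revenue" (store_west) = sale amount

Maximum in store_east: 480.27
Maximum in store_west: 422.59

Overall maximum: max(480.27, 422.59) = 480.27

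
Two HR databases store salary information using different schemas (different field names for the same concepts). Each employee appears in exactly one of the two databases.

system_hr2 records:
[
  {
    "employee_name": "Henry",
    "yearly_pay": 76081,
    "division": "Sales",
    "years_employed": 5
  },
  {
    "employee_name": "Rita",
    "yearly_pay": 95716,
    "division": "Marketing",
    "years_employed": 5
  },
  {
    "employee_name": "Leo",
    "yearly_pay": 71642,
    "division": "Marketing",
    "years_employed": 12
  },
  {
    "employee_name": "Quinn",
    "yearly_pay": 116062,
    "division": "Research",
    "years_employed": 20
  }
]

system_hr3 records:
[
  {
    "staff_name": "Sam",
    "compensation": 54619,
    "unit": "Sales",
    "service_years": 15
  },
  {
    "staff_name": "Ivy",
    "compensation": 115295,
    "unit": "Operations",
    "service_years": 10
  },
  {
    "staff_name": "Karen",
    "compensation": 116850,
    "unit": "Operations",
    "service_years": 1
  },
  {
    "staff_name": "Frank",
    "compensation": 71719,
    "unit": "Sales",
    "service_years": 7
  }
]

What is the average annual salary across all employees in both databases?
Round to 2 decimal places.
89748.00

Schema mapping: "yearly_pay" (system_hr2) = "compensation" (system_hr3) = annual salary

All salaries: [76081, 95716, 71642, 116062, 54619, 115295, 116850, 71719]
Sum: 717984
Count: 8
Average: 717984 / 8 = 89748.00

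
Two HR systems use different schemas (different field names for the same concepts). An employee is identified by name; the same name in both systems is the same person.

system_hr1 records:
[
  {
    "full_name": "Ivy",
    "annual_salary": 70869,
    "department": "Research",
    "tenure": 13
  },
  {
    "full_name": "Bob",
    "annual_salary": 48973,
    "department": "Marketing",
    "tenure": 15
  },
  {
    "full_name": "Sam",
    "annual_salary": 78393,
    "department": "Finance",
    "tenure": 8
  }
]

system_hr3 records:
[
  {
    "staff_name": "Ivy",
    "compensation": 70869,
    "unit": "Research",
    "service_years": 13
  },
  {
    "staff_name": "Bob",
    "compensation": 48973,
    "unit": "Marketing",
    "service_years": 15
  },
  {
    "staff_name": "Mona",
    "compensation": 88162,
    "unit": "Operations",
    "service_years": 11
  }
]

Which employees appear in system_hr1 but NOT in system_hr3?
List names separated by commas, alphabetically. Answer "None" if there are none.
Sam

Schema mapping: "full_name" (system_hr1) = "staff_name" (system_hr3) = employee name

Names in system_hr1: ['Bob', 'Ivy', 'Sam']
Names in system_hr3: ['Bob', 'Ivy', 'Mona']

In system_hr1 but not system_hr3: ['Sam']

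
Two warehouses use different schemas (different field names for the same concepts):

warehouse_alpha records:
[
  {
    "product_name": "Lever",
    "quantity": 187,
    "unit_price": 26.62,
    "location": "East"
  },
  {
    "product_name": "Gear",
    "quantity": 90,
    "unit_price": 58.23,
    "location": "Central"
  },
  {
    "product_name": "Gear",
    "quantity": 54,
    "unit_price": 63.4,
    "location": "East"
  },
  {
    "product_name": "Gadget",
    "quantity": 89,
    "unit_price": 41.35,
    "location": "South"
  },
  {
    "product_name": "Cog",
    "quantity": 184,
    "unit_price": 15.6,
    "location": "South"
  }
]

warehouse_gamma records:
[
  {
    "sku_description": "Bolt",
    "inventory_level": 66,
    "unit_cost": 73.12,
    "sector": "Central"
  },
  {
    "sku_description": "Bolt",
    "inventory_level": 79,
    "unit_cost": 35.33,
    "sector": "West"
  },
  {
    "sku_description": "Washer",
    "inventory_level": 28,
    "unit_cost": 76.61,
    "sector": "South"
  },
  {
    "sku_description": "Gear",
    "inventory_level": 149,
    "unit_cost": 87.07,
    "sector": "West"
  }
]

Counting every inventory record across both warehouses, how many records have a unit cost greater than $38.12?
6

Schema mapping: "unit_price" (warehouse_alpha) = "unit_cost" (warehouse_gamma) = unit cost

Records > $38.12 in warehouse_alpha: 3
Records > $38.12 in warehouse_gamma: 3

Total count: 3 + 3 = 6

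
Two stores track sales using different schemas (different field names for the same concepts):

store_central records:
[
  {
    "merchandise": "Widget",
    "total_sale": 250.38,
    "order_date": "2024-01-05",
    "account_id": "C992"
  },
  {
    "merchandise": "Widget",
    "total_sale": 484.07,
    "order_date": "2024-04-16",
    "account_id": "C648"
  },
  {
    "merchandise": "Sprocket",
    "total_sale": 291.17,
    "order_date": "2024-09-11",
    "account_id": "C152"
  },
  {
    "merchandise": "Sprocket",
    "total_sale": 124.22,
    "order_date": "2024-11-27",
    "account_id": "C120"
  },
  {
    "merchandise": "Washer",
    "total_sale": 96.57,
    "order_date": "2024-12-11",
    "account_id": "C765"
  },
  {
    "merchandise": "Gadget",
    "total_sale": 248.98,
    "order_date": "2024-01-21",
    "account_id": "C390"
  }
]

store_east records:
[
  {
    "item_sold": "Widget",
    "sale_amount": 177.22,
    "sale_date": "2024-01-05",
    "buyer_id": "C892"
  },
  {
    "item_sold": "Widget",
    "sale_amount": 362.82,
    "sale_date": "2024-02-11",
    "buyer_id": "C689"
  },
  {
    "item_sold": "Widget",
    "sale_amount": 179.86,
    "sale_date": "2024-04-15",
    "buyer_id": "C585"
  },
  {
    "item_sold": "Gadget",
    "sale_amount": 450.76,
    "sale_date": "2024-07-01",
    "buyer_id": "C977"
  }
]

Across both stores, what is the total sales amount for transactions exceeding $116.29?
2569.48

Schema mapping: "total_sale" (store_central) = "sale_amount" (store_east) = sale amount

Sum of sales > $116.29 in store_central: 1398.82
Sum of sales > $116.29 in store_east: 1170.66

Total: 1398.82 + 1170.66 = 2569.48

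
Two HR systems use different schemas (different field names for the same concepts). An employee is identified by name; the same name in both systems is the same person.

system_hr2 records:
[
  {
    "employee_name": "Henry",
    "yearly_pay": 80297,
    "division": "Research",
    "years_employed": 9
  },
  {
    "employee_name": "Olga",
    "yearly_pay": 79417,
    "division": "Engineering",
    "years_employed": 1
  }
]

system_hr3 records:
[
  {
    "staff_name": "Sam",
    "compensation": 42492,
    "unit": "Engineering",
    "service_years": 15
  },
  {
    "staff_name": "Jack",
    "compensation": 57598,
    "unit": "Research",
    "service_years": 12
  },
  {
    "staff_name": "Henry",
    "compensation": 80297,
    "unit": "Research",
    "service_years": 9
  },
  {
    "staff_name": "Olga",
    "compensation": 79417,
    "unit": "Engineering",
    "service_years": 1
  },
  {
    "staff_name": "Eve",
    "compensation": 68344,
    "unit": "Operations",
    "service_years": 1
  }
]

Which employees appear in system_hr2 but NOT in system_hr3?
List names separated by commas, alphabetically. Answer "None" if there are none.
None

Schema mapping: "employee_name" (system_hr2) = "staff_name" (system_hr3) = employee name

Names in system_hr2: ['Henry', 'Olga']
Names in system_hr3: ['Eve', 'Henry', 'Jack', 'Olga', 'Sam']

In system_hr2 but not system_hr3: None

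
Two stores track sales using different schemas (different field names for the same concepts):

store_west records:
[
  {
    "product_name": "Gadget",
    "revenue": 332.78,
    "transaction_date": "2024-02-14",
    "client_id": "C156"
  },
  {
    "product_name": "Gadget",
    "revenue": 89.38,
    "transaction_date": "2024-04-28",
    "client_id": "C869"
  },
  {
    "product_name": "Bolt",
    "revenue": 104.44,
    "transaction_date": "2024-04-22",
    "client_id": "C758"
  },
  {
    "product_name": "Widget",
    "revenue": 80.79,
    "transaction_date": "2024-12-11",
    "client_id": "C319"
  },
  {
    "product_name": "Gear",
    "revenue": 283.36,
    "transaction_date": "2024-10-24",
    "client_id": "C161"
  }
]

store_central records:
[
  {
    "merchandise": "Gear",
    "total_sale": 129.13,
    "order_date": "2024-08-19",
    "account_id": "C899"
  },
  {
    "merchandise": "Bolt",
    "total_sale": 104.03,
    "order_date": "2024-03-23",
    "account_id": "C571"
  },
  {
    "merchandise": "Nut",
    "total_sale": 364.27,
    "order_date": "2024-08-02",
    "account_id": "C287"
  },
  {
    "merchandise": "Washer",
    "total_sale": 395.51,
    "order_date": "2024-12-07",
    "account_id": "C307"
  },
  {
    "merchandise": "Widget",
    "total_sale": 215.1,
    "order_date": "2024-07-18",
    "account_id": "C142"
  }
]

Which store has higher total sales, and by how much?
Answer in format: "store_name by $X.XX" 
store_central by $317.29

Schema mapping: "revenue" (store_west) = "total_sale" (store_central) = sale amount

Total for store_west: 890.75
Total for store_central: 1208.04

Difference: |890.75 - 1208.04| = 317.29
store_central has higher sales by $317.29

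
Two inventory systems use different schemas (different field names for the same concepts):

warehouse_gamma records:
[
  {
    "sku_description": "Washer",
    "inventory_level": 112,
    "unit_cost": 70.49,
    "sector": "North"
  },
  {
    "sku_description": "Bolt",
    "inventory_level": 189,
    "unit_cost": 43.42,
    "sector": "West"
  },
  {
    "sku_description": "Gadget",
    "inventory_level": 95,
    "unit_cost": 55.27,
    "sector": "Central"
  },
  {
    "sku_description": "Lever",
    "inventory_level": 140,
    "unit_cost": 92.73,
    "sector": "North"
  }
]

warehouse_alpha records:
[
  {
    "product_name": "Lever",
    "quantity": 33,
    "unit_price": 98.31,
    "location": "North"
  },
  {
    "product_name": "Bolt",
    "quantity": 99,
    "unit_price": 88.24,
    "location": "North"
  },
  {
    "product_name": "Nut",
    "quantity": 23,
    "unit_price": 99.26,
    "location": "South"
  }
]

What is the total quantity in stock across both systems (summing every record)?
691

To reconcile these schemas, identify the field holding the quantity in stock in each system:
1. In warehouse_gamma it is "inventory_level"
2. In warehouse_alpha it is "quantity"

From warehouse_gamma: 112 + 189 + 95 + 140 = 536
From warehouse_alpha: 33 + 99 + 23 = 155

Total: 536 + 155 = 691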